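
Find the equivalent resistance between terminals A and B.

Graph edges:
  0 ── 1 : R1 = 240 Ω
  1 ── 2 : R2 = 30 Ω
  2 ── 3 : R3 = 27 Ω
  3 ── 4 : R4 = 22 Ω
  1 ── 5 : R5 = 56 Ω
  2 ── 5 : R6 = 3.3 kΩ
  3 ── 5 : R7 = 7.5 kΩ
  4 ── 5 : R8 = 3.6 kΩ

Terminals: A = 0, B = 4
The network is not a plain series/parallel combination. Inject a 1 A test current into terminal A (node 0) and return it from terminal B (node 4); then R_eq = V_A / (1 A).
Nodal analysis, taking node 4 as the 0 V reference.
Current source I_test pushes 1 A into node 0 and draws it out of node 4.
KCL at each unknown node (sum of currents leaving = 0; resistances in Ω):
  Node 0: (V_0 - V_1)/240 - 1 = 0
  Node 1: (V_1 - V_0)/240 + (V_1 - V_2)/30 + (V_1 - V_5)/56 = 0
  Node 2: (V_2 - V_1)/30 + (V_2 - V_3)/27 + (V_2 - V_5)/3300 = 0
  Node 3: (V_3 - V_2)/27 + (V_3 - 0)/22 + (V_3 - V_5)/7500 = 0
  Node 5: (V_5 - V_1)/56 + (V_5 - V_2)/3300 + (V_5 - V_3)/7500 + (V_5 - 0)/3600 = 0
Collecting terms (coefficients in siemens):
  0.004167·V_0 - 0.004167·V_1 = 1
  0.05536·V_1 - 0.004167·V_0 - 0.03333·V_2 - 0.01786·V_5 = 0
  0.07067·V_2 - 0.03333·V_1 - 0.03704·V_3 - 0.000303·V_5 = 0
  0.08262·V_3 - 0.03704·V_2 - 0.0001333·V_5 = 0
  0.01857·V_5 - 0.01786·V_1 - 0.000303·V_2 - 0.0001333·V_3 = 0
Solving these 5 simultaneous equations (Gaussian elimination) gives:
  V_0 = 316.7 V, V_1 = 76.71 V, V_2 = 47.79 V, V_3 = 21.54 V
  V_5 = 74.7 V
R_eq = V_0 / 1 A = 316.7 Ω

Final answer: 316.7 Ω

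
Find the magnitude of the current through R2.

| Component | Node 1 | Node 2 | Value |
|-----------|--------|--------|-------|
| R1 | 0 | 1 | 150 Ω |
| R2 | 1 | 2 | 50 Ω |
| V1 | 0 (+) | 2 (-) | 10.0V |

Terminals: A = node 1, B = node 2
Nodal analysis, taking node 2 as the 0 V reference.
Source V1 fixes V_0 = 10 V.
KCL at each unknown node (sum of currents leaving = 0; resistances in Ω):
  Node 1: (V_1 - 10)/150 + (V_1 - 0)/50 = 0
Collecting terms: 0.02667 × V_1 = 0.06667  =>  V_1 = 2.5 V
I_R2 = (V_1 - V_2)/R2 = (2.5 - 0)/50 = 0.05 A
|I_R2| = 0.05 A

Final answer: |I_R2| = 0.05 A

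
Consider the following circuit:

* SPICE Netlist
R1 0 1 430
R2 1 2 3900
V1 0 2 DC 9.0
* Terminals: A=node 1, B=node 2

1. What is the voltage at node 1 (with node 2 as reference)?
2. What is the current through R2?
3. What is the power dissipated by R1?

Nodal analysis, taking node 2 as the 0 V reference.
Source V1 fixes V_0 = 9 V.
KCL at each unknown node (sum of currents leaving = 0; resistances in Ω):
  Node 1: (V_1 - 9)/430 + (V_1 - 0)/3900 = 0
Collecting terms: 0.002582 × V_1 = 0.02093  =>  V_1 = 8.106 V
Part 1:
  Read off the nodal solution: V_1 = 8.106 V
Part 2:
  I_R2 = (V_1 - V_2)/R2 = (8.106 - 0)/3900 = 0.002079 A
  Magnitude: I_R2 = 0.002079 A
Part 3:
  I_R1 = (V_0 - V_1)/R1 = (9 - 8.106)/430 = 0.002079 A
  P_R1 = I_R1² × R1 = (0.002079)² × 430 = 0.001858 W

Final answers:
1. V_1 = 8.106 V
2. I_R2 = 0.002079 A
3. P_R1 = 0.001858 W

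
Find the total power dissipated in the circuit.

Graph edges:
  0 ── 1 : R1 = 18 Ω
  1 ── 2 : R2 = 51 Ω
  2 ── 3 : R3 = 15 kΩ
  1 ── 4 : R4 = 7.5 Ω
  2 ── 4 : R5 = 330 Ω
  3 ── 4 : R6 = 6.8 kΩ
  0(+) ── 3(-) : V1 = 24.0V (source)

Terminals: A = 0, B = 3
Nodal analysis, taking node 3 as the 0 V reference.
Source V1 fixes V_0 = 24 V.
KCL at each unknown node (sum of currents leaving = 0; resistances in Ω):
  Node 1: (V_1 - 24)/18 + (V_1 - V_2)/51 + (V_1 - V_4)/7.5 = 0
  Node 2: (V_2 - V_1)/51 + (V_2 - 0)/15000 + (V_2 - V_4)/330 = 0
  Node 4: (V_4 - V_1)/7.5 + (V_4 - V_2)/330 + (V_4 - 0)/6800 = 0
Collecting terms (coefficients in siemens):
  0.2085·V_1 - 0.01961·V_2 - 0.1333·V_4 = 1.333
  0.0227·V_2 - 0.01961·V_1 - 0.00303·V_4 = 0
  0.1365·V_4 - 0.1333·V_1 - 0.00303·V_2 = 0
Solving these 3 simultaneous equations (Gaussian elimination) gives:
  V_1 = 23.91 V, V_2 = 23.83 V, V_4 = 23.88 V
Power in each resistor, P = (ΔV)²/R:
  P_R1 = (24 - 23.91)²/18 = 0.0004683 W
  P_R2 = (23.91 - 23.83)²/51 = 0.000107 W
  P_R3 = (23.83 - 0)²/15000 = 0.03787 W
  P_R4 = (23.91 - 23.88)²/7.5 = 0.0001001 W
  P_R5 = (23.83 - 23.88)²/330 = 0.000006541 W
  P_R6 = (0 - 23.88)²/6800 = 0.08387 W
P_total = P_R1 + P_R2 + P_R3 + P_R4 + P_R5 + P_R6 = 0.1224 W

Final answer: 0.1224 W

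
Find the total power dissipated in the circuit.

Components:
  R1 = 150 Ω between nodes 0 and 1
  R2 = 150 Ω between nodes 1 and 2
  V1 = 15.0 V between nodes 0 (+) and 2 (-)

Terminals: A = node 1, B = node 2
Nodal analysis, taking node 2 as the 0 V reference.
Source V1 fixes V_0 = 15 V.
KCL at each unknown node (sum of currents leaving = 0; resistances in Ω):
  Node 1: (V_1 - 15)/150 + (V_1 - 0)/150 = 0
Collecting terms: 0.01333 × V_1 = 0.1  =>  V_1 = 7.5 V
Power in each resistor, P = (ΔV)²/R:
  P_R1 = (15 - 7.5)²/150 = 0.375 W
  P_R2 = (7.5 - 0)²/150 = 0.375 W
P_total = P_R1 + P_R2 = 0.75 W

Final answer: 0.75 W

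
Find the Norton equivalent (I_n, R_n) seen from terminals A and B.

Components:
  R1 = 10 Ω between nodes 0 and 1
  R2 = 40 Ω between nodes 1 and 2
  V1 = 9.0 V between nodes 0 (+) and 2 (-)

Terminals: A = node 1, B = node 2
Find the Thévenin equivalent first; then I_n = V_th/R_th and R_n = R_th.
Step 1 — V_th is the open-circuit voltage V_A - V_B (nothing connected across the terminals).
Nodal analysis, taking node 2 as the 0 V reference.
Source V1 fixes V_0 = 9 V.
KCL at each unknown node (sum of currents leaving = 0; resistances in Ω):
  Node 1: (V_1 - 9)/10 + (V_1 - 0)/40 = 0
Collecting terms: 0.125 × V_1 = 0.9  =>  V_1 = 7.2 V
V_th = V_1 - V_2 = 7.2 - 0 = 7.2 V
Step 2 — R_th: zero the source — replace V1 by a short circuit (node 2 merges into node 0) — and find the resistance seen between A (node 1) and B (node 0).
Reduce the network between node 1 (A) and node 0 (B) by series/parallel combination:
  Rp1 = R1 ‖ R2 (parallel, both between nodes 0 and 1) = 1/(1/10 + 1/40) = 8 Ω
R_th = 8 Ω
I_n = V_th/R_th = 7.2/8 = 0.9 A, and R_n = R_th = 8 Ω

Final answer: I_n = 0.9 A, R_n = 8 Ω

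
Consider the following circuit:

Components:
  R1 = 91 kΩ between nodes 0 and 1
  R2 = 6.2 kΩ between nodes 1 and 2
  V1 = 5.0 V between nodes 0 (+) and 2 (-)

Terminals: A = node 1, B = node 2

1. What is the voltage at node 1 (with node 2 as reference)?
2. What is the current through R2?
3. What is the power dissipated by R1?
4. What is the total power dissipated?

Nodal analysis, taking node 2 as the 0 V reference.
Source V1 fixes V_0 = 5 V.
KCL at each unknown node (sum of currents leaving = 0; resistances in Ω):
  Node 1: (V_1 - 5)/91000 + (V_1 - 0)/6200 = 0
Collecting terms: 0.0001723 × V_1 = 0.00005495  =>  V_1 = 0.3189 V
Part 1:
  Read off the nodal solution: V_1 = 0.3189 V
Part 2:
  I_R2 = (V_1 - V_2)/R2 = (0.3189 - 0)/6200 = 0.00005144 A
  Magnitude: I_R2 = 0.00005144 A
Part 3:
  I_R1 = (V_0 - V_1)/R1 = (5 - 0.3189)/91000 = 0.00005144 A
  P_R1 = I_R1² × R1 = (0.00005144)² × 91000 = 0.0002408 W
Part 4:
  Power in each resistor, P = (ΔV)²/R:
    P_R1 = (5 - 0.3189)²/91000 = 0.0002408 W
    P_R2 = (0.3189 - 0)²/6200 = 0.00001641 W
  P_total = P_R1 + P_R2 = 0.0002572 W

Final answers:
1. V_1 = 0.3189 V
2. I_R2 = 5.144e-05 A
3. P_R1 = 0.0002408 W
4. P_total = 0.0002572 W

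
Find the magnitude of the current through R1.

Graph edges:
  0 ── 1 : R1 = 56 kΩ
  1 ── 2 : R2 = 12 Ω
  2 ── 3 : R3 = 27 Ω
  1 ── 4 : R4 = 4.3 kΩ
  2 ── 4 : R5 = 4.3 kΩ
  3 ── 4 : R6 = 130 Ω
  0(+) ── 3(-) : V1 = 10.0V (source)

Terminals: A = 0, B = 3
Nodal analysis, taking node 3 as the 0 V reference.
Source V1 fixes V_0 = 10 V.
KCL at each unknown node (sum of currents leaving = 0; resistances in Ω):
  Node 1: (V_1 - 10)/56000 + (V_1 - V_2)/12 + (V_1 - V_4)/4300 = 0
  Node 2: (V_2 - V_1)/12 + (V_2 - 0)/27 + (V_2 - V_4)/4300 = 0
  Node 4: (V_4 - V_1)/4300 + (V_4 - V_2)/4300 + (V_4 - 0)/130 = 0
Collecting terms (coefficients in siemens):
  0.08358·V_1 - 0.08333·V_2 - 0.0002326·V_4 = 0.0001786
  0.1206·V_2 - 0.08333·V_1 - 0.0002326·V_4 = 0
  0.008157·V_4 - 0.0002326·V_1 - 0.0002326·V_2 = 0
Solving these 3 simultaneous equations (Gaussian elimination) gives:
  V_1 = 0.006872 V, V_2 = 0.004749 V, V_4 = 0.0003313 V
I_R1 = (V_0 - V_1)/R1 = (10 - 0.006872)/56000 = 0.0001784 A
|I_R1| = 0.0001784 A

Final answer: |I_R1| = 0.0001784 A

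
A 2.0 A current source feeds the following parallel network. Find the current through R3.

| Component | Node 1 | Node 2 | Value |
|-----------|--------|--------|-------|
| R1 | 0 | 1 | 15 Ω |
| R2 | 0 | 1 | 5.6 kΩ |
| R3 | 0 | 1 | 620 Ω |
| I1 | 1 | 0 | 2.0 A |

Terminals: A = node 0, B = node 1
All resistors sit directly between nodes 0 and 1, so they are in parallel and share one voltage V; the full source current 2 A splits among them.
1/R_par = 1/15 + 1/5600 + 1/620 = 0.06846 S  =>  R_par = 14.61 Ω
V = I × R_par = 2 × 14.61 = 29.21 V
I_R3 = V/R3 = 29.21/620 = 0.04712 A

Final answer: 0.04712 A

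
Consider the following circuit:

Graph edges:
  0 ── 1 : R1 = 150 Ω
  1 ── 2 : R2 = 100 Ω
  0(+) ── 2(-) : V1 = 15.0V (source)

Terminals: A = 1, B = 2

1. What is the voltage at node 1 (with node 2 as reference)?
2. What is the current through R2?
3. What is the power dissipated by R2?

Nodal analysis, taking node 2 as the 0 V reference.
Source V1 fixes V_0 = 15 V.
KCL at each unknown node (sum of currents leaving = 0; resistances in Ω):
  Node 1: (V_1 - 15)/150 + (V_1 - 0)/100 = 0
Collecting terms: 0.01667 × V_1 = 0.1  =>  V_1 = 6 V
Part 1:
  Read off the nodal solution: V_1 = 6 V
Part 2:
  I_R2 = (V_1 - V_2)/R2 = (6 - 0)/100 = 0.06 A
  Magnitude: I_R2 = 0.06 A
Part 3:
  I_R2 = (V_1 - V_2)/R2 = (6 - 0)/100 = 0.06 A
  P_R2 = I_R2² × R2 = (0.06)² × 100 = 0.36 W

Final answers:
1. V_1 = 6 V
2. I_R2 = 0.06 A
3. P_R2 = 0.36 W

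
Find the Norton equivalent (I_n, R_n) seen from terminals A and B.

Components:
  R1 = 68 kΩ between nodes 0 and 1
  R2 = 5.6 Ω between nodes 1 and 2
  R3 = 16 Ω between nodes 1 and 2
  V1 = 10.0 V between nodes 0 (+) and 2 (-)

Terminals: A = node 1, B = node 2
Find the Thévenin equivalent first; then I_n = V_th/R_th and R_n = R_th.
Step 1 — V_th is the open-circuit voltage V_A - V_B (nothing connected across the terminals).
Nodal analysis, taking node 2 as the 0 V reference.
Source V1 fixes V_0 = 10 V.
KCL at each unknown node (sum of currents leaving = 0; resistances in Ω):
  Node 1: (V_1 - 10)/68000 + (V_1 - 0)/5.6 + (V_1 - 0)/16 = 0
Collecting terms: 0.2411 × V_1 = 0.0001471  =>  V_1 = 0.00061 V
V_th = V_1 - V_2 = 0.00061 - 0 = 0.00061 V
Step 2 — R_th: zero the source — replace V1 by a short circuit (node 2 merges into node 0) — and find the resistance seen between A (node 1) and B (node 0).
Reduce the network between node 1 (A) and node 0 (B) by series/parallel combination:
  Rp1 = R1 ‖ R2 ‖ R3 (parallel, all between nodes 0 and 1) = 1/(1/68000 + 1/5.6 + 1/16) = 4.148 Ω
R_th = 4.148 Ω
I_n = V_th/R_th = 0.00061/4.148 = 0.0001471 A, and R_n = R_th = 4.148 Ω

Final answer: I_n = 0.0001471 A, R_n = 4.148 Ω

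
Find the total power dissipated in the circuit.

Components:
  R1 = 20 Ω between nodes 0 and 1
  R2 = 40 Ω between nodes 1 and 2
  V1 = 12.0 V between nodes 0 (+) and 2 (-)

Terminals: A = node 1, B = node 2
Nodal analysis, taking node 2 as the 0 V reference.
Source V1 fixes V_0 = 12 V.
KCL at each unknown node (sum of currents leaving = 0; resistances in Ω):
  Node 1: (V_1 - 12)/20 + (V_1 - 0)/40 = 0
Collecting terms: 0.075 × V_1 = 0.6  =>  V_1 = 8 V
Power in each resistor, P = (ΔV)²/R:
  P_R1 = (12 - 8)²/20 = 0.8 W
  P_R2 = (8 - 0)²/40 = 1.6 W
P_total = P_R1 + P_R2 = 2.4 W

Final answer: 2.4 W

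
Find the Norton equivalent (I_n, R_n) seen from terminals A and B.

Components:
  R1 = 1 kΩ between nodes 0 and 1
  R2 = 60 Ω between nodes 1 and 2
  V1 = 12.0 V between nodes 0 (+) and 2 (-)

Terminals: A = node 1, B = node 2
Find the Thévenin equivalent first; then I_n = V_th/R_th and R_n = R_th.
Step 1 — V_th is the open-circuit voltage V_A - V_B (nothing connected across the terminals).
Nodal analysis, taking node 2 as the 0 V reference.
Source V1 fixes V_0 = 12 V.
KCL at each unknown node (sum of currents leaving = 0; resistances in Ω):
  Node 1: (V_1 - 12)/1000 + (V_1 - 0)/60 = 0
Collecting terms: 0.01767 × V_1 = 0.012  =>  V_1 = 0.6792 V
V_th = V_1 - V_2 = 0.6792 - 0 = 0.6792 V
Step 2 — R_th: zero the source — replace V1 by a short circuit (node 2 merges into node 0) — and find the resistance seen between A (node 1) and B (node 0).
Reduce the network between node 1 (A) and node 0 (B) by series/parallel combination:
  Rp1 = R1 ‖ R2 (parallel, both between nodes 0 and 1) = 1/(1/1000 + 1/60) = 56.6 Ω
R_th = 56.6 Ω
I_n = V_th/R_th = 0.6792/56.6 = 0.012 A, and R_n = R_th = 56.6 Ω

Final answer: I_n = 0.012 A, R_n = 56.6 Ω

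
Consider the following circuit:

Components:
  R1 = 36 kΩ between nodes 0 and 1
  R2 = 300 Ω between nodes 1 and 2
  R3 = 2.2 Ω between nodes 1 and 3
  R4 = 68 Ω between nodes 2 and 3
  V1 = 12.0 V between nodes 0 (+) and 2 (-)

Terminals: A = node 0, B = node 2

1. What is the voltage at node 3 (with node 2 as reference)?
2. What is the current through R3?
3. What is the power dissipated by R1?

Nodal analysis, taking node 2 as the 0 V reference.
Source V1 fixes V_0 = 12 V.
KCL at each unknown node (sum of currents leaving = 0; resistances in Ω):
  Node 1: (V_1 - 12)/36000 + (V_1 - 0)/300 + (V_1 - V_3)/2.2 = 0
  Node 3: (V_3 - V_1)/2.2 + (V_3 - 0)/68 = 0
Collecting terms (coefficients in siemens):
  0.4579·V_1 - 0.4545·V_3 = 0.0003333
  0.4693·V_3 - 0.4545·V_1 = 0
Determinant D = (0.4579)(0.4693) - (-0.4545)(-0.4545) = 0.008262
V_1 = [(0.0003333)(0.4693) - (-0.4545)(0)]/D = 0.01893 V
V_3 = [(0.4579)(0) - (0.0003333)(-0.4545)]/D = 0.01834 V
Part 1:
  Read off the nodal solution: V_3 = 0.01834 V
Part 2:
  I_R3 = (V_1 - V_3)/R3 = (0.01893 - 0.01834)/2.2 = 0.0002697 A
  Magnitude: I_R3 = 0.0002697 A
Part 3:
  I_R1 = (V_0 - V_1)/R1 = (12 - 0.01893)/36000 = 0.0003328 A
  P_R1 = I_R1² × R1 = (0.0003328)² × 36000 = 0.003987 W

Final answers:
1. V_3 = 0.01834 V
2. I_R3 = 0.0002697 A
3. P_R1 = 0.003987 W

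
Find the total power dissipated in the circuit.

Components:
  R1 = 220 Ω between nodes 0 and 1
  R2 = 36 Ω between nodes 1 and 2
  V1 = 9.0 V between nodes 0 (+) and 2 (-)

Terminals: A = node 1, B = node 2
Nodal analysis, taking node 2 as the 0 V reference.
Source V1 fixes V_0 = 9 V.
KCL at each unknown node (sum of currents leaving = 0; resistances in Ω):
  Node 1: (V_1 - 9)/220 + (V_1 - 0)/36 = 0
Collecting terms: 0.03232 × V_1 = 0.04091  =>  V_1 = 1.266 V
Power in each resistor, P = (ΔV)²/R:
  P_R1 = (9 - 1.266)²/220 = 0.2719 W
  P_R2 = (1.266 - 0)²/36 = 0.04449 W
P_total = P_R1 + P_R2 = 0.3164 W

Final answer: 0.3164 W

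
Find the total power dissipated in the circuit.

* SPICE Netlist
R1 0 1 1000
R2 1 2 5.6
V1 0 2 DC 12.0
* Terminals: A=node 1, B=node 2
Nodal analysis, taking node 2 as the 0 V reference.
Source V1 fixes V_0 = 12 V.
KCL at each unknown node (sum of currents leaving = 0; resistances in Ω):
  Node 1: (V_1 - 12)/1000 + (V_1 - 0)/5.6 = 0
Collecting terms: 0.1796 × V_1 = 0.012  =>  V_1 = 0.06683 V
Power in each resistor, P = (ΔV)²/R:
  P_R1 = (12 - 0.06683)²/1000 = 0.1424 W
  P_R2 = (0.06683 - 0)²/5.6 = 0.0007974 W
P_total = P_R1 + P_R2 = 0.1432 W

Final answer: 0.1432 W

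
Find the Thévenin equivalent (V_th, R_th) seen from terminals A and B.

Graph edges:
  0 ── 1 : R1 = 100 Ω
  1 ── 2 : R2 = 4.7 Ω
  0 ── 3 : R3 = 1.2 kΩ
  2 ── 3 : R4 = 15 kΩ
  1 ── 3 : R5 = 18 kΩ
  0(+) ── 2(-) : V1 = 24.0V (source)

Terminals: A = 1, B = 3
Step 1 — V_th is the open-circuit voltage V_A - V_B (nothing connected across the terminals).
Nodal analysis, taking node 2 as the 0 V reference.
Source V1 fixes V_0 = 24 V.
KCL at each unknown node (sum of currents leaving = 0; resistances in Ω):
  Node 1: (V_1 - 24)/100 + (V_1 - 0)/4.7 + (V_1 - V_3)/18000 = 0
  Node 3: (V_3 - 24)/1200 + (V_3 - 0)/15000 + (V_3 - V_1)/18000 = 0
Collecting terms (coefficients in siemens):
  0.2228·V_1 - 0.00005556·V_3 = 0.24
  0.0009556·V_3 - 0.00005556·V_1 = 0.02
Determinant D = (0.2228)(0.0009556) - (-0.00005556)(-0.00005556) = 0.0002129
V_1 = [(0.24)(0.0009556) - (-0.00005556)(0.02)]/D = 1.082 V
V_3 = [(0.2228)(0.02) - (0.24)(-0.00005556)]/D = 20.99 V
V_th = V_1 - V_3 = 1.082 - 20.99 = -19.91 V
Step 2 — R_th: zero the source — replace V1 by a short circuit (node 2 merges into node 0) — and find the resistance seen between A (node 1) and B (node 3).
Reduce the network between node 1 (A) and node 3 (B) by series/parallel combination:
  Rp1 = R1 ‖ R2 (parallel, both between nodes 0 and 1) = 1/(1/100 + 1/4.7) = 4.489 Ω
  Rp2 = R3 ‖ R4 (parallel, both between nodes 0 and 3) = 1/(1/1200 + 1/15000) = 1111 Ω
  Rs1 = Rp1 + Rp2 (series, joined only at node 0) = 4.489 + 1111 = 1116 Ω
  Rp3 = R5 ‖ Rs1 (parallel, both between nodes 1 and 3) = 1/(1/18000 + 1/1116) = 1050 Ω
R_th = 1.05 kΩ

Final answer: V_th = -19.91 V, R_th = 1.05 kΩ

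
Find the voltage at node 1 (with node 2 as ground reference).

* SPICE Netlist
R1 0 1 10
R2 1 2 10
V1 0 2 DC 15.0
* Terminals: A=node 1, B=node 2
Nodal analysis, taking node 2 as the 0 V reference.
Source V1 fixes V_0 = 15 V.
KCL at each unknown node (sum of currents leaving = 0; resistances in Ω):
  Node 1: (V_1 - 15)/10 + (V_1 - 0)/10 = 0
Collecting terms: 0.2 × V_1 = 1.5  =>  V_1 = 7.5 V
The requested potential is V_1 = 7.5 V.

Final answer: V_1 = 7.5 V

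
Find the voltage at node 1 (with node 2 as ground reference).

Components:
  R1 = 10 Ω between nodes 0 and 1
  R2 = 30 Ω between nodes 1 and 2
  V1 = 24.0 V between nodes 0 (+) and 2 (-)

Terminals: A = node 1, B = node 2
Nodal analysis, taking node 2 as the 0 V reference.
Source V1 fixes V_0 = 24 V.
KCL at each unknown node (sum of currents leaving = 0; resistances in Ω):
  Node 1: (V_1 - 24)/10 + (V_1 - 0)/30 = 0
Collecting terms: 0.1333 × V_1 = 2.4  =>  V_1 = 18 V
The requested potential is V_1 = 18 V.

Final answer: V_1 = 18 V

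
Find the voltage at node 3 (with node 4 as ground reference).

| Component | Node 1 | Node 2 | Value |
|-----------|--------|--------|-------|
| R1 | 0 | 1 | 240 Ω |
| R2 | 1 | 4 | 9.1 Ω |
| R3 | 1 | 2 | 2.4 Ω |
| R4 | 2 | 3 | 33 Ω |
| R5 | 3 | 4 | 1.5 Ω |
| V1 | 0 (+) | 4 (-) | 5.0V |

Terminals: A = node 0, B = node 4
Nodal analysis, taking node 4 as the 0 V reference.
Source V1 fixes V_0 = 5 V.
KCL at each unknown node (sum of currents leaving = 0; resistances in Ω):
  Node 1: (V_1 - 5)/240 + (V_1 - 0)/9.1 + (V_1 - V_2)/2.4 = 0
  Node 2: (V_2 - V_1)/2.4 + (V_2 - V_3)/33 = 0
  Node 3: (V_3 - V_2)/33 + (V_3 - 0)/1.5 = 0
Collecting terms (coefficients in siemens):
  0.5307·V_1 - 0.4167·V_2 = 0.02083
  0.447·V_2 - 0.4167·V_1 - 0.0303·V_3 = 0
  0.697·V_3 - 0.0303·V_2 = 0
Solving these 3 simultaneous equations (Gaussian elimination) gives:
  V_1 = 0.1476 V, V_2 = 0.138 V, V_3 = 0.006 V
The requested potential is V_3 = 0.006 V.

Final answer: V_3 = 0.006 V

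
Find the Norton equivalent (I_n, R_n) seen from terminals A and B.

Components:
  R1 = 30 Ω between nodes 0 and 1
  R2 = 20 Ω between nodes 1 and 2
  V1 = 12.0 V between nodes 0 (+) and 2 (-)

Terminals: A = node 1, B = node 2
Find the Thévenin equivalent first; then I_n = V_th/R_th and R_n = R_th.
Step 1 — V_th is the open-circuit voltage V_A - V_B (nothing connected across the terminals).
Nodal analysis, taking node 2 as the 0 V reference.
Source V1 fixes V_0 = 12 V.
KCL at each unknown node (sum of currents leaving = 0; resistances in Ω):
  Node 1: (V_1 - 12)/30 + (V_1 - 0)/20 = 0
Collecting terms: 0.08333 × V_1 = 0.4  =>  V_1 = 4.8 V
V_th = V_1 - V_2 = 4.8 - 0 = 4.8 V
Step 2 — R_th: zero the source — replace V1 by a short circuit (node 2 merges into node 0) — and find the resistance seen between A (node 1) and B (node 0).
Reduce the network between node 1 (A) and node 0 (B) by series/parallel combination:
  Rp1 = R1 ‖ R2 (parallel, both between nodes 0 and 1) = 1/(1/30 + 1/20) = 12 Ω
R_th = 12 Ω
I_n = V_th/R_th = 4.8/12 = 0.4 A, and R_n = R_th = 12 Ω

Final answer: I_n = 0.4 A, R_n = 12 Ω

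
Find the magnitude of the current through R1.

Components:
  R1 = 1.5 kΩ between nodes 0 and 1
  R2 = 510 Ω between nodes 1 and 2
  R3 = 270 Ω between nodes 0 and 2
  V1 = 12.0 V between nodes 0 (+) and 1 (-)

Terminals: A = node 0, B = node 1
Nodal analysis, taking node 1 as the 0 V reference.
Source V1 fixes V_0 = 12 V.
KCL at each unknown node (sum of currents leaving = 0; resistances in Ω):
  Node 2: (V_2 - 0)/510 + (V_2 - 12)/270 = 0
Collecting terms: 0.005664 × V_2 = 0.04444  =>  V_2 = 7.846 V
I_R1 = (V_0 - V_1)/R1 = (12 - 0)/1500 = 0.008 A
|I_R1| = 0.008 A

Final answer: |I_R1| = 0.008 A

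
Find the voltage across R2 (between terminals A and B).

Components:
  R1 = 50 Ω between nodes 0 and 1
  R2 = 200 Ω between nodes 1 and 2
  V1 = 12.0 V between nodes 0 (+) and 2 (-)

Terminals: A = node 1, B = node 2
R1 and R2 are in series across V1 (node 0 → node 1 → node 2), and the output A–B is taken across R2, so this is a voltage divider.
Series current: I = V1/(R1 + R2) = 12/(50 + 200) = 12/250 = 0.048 A
V_R2 = I × R2 = V1 × R2/(R1 + R2) = 12 × 200/250 = 9.6 V

Final answer: 9.6 V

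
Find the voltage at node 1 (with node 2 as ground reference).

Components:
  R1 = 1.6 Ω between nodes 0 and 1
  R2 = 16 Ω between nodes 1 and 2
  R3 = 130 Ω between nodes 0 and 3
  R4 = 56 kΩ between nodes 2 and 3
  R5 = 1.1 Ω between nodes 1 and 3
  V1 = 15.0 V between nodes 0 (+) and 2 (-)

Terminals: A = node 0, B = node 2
Nodal analysis, taking node 2 as the 0 V reference.
Source V1 fixes V_0 = 15 V.
KCL at each unknown node (sum of currents leaving = 0; resistances in Ω):
  Node 1: (V_1 - 15)/1.6 + (V_1 - 0)/16 + (V_1 - V_3)/1.1 = 0
  Node 3: (V_3 - 15)/130 + (V_3 - 0)/56000 + (V_3 - V_1)/1.1 = 0
Collecting terms (coefficients in siemens):
  1.597·V_1 - 0.9091·V_3 = 9.375
  0.9168·V_3 - 0.9091·V_1 = 0.1154
Determinant D = (1.597)(0.9168) - (-0.9091)(-0.9091) = 0.6373
V_1 = [(9.375)(0.9168) - (-0.9091)(0.1154)]/D = 13.65 V
V_3 = [(1.597)(0.1154) - (9.375)(-0.9091)]/D = 13.66 V
The requested potential is V_1 = 13.65 V.

Final answer: V_1 = 13.65 V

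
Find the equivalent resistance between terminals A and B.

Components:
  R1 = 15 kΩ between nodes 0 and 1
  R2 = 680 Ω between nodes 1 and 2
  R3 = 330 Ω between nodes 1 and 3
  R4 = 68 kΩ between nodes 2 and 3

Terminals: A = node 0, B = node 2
Reduce the network between node 0 (A) and node 2 (B) by series/parallel combination:
  Rs1 = R3 + R4 (series, joined only at node 3) = 330 + 68000 = 68330 Ω
  Rp1 = R2 ‖ Rs1 (parallel, both between nodes 1 and 2) = 1/(1/680 + 1/68330) = 673.3 Ω
  Rs2 = R1 + Rp1 (series, joined only at node 1) = 15000 + 673.3 = 15670 Ω
R_eq = 15.67 kΩ

Final answer: 15.67 kΩ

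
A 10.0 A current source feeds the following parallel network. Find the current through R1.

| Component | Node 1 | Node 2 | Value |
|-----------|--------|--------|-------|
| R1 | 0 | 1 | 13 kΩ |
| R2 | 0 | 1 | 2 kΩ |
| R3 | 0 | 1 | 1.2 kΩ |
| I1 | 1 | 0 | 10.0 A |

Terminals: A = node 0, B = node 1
All resistors sit directly between nodes 0 and 1, so they are in parallel and share one voltage V; the full source current 10 A splits among them.
1/R_par = 1/13000 + 1/2000 + 1/1200 = 0.00141 S  =>  R_par = 709.1 Ω
V = I × R_par = 10 × 709.1 = 7091 V
I_R1 = V/R1 = 7091/13000 = 0.5455 A

Final answer: 0.5455 A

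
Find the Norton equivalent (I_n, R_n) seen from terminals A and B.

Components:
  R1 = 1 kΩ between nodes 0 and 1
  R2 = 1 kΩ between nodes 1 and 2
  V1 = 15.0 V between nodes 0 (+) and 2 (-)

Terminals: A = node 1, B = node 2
Find the Thévenin equivalent first; then I_n = V_th/R_th and R_n = R_th.
Step 1 — V_th is the open-circuit voltage V_A - V_B (nothing connected across the terminals).
Nodal analysis, taking node 2 as the 0 V reference.
Source V1 fixes V_0 = 15 V.
KCL at each unknown node (sum of currents leaving = 0; resistances in Ω):
  Node 1: (V_1 - 15)/1000 + (V_1 - 0)/1000 = 0
Collecting terms: 0.002 × V_1 = 0.015  =>  V_1 = 7.5 V
V_th = V_1 - V_2 = 7.5 - 0 = 7.5 V
Step 2 — R_th: zero the source — replace V1 by a short circuit (node 2 merges into node 0) — and find the resistance seen between A (node 1) and B (node 0).
Reduce the network between node 1 (A) and node 0 (B) by series/parallel combination:
  Rp1 = R1 ‖ R2 (parallel, both between nodes 0 and 1) = 1/(1/1000 + 1/1000) = 500 Ω
R_th = 500 Ω
I_n = V_th/R_th = 7.5/500 = 0.015 A, and R_n = R_th = 500 Ω

Final answer: I_n = 0.015 A, R_n = 500 Ω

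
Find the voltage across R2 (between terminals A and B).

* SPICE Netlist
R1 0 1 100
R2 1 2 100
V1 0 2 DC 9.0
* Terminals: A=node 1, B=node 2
R1 and R2 are in series across V1 (node 0 → node 1 → node 2), and the output A–B is taken across R2, so this is a voltage divider.
Series current: I = V1/(R1 + R2) = 9/(100 + 100) = 9/200 = 0.045 A
V_R2 = I × R2 = V1 × R2/(R1 + R2) = 9 × 100/200 = 4.5 V

Final answer: 4.5 V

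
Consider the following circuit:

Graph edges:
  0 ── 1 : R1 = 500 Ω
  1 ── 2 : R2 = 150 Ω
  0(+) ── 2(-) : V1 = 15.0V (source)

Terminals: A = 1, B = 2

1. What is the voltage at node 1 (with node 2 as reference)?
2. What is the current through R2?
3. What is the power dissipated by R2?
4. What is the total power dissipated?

Nodal analysis, taking node 2 as the 0 V reference.
Source V1 fixes V_0 = 15 V.
KCL at each unknown node (sum of currents leaving = 0; resistances in Ω):
  Node 1: (V_1 - 15)/500 + (V_1 - 0)/150 = 0
Collecting terms: 0.008667 × V_1 = 0.03  =>  V_1 = 3.462 V
Part 1:
  Read off the nodal solution: V_1 = 3.462 V
Part 2:
  I_R2 = (V_1 - V_2)/R2 = (3.462 - 0)/150 = 0.02308 A
  Magnitude: I_R2 = 0.02308 A
Part 3:
  I_R2 = (V_1 - V_2)/R2 = (3.462 - 0)/150 = 0.02308 A
  P_R2 = I_R2² × R2 = (0.02308)² × 150 = 0.07988 W
Part 4:
  Power in each resistor, P = (ΔV)²/R:
    P_R1 = (15 - 3.462)²/500 = 0.2663 W
    P_R2 = (3.462 - 0)²/150 = 0.07988 W
  P_total = P_R1 + P_R2 = 0.3462 W

Final answers:
1. V_1 = 3.462 V
2. I_R2 = 0.02308 A
3. P_R2 = 0.07988 W
4. P_total = 0.3462 W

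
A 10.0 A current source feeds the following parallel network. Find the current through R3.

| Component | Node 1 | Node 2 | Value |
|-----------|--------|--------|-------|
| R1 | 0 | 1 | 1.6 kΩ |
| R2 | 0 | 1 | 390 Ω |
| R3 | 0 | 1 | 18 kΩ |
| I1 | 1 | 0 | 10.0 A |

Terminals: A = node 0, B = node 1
All resistors sit directly between nodes 0 and 1, so they are in parallel and share one voltage V; the full source current 10 A splits among them.
1/R_par = 1/1600 + 1/390 + 1/18000 = 0.003245 S  =>  R_par = 308.2 Ω
V = I × R_par = 10 × 308.2 = 3082 V
I_R3 = V/R3 = 3082/18000 = 0.1712 A

Final answer: 0.1712 A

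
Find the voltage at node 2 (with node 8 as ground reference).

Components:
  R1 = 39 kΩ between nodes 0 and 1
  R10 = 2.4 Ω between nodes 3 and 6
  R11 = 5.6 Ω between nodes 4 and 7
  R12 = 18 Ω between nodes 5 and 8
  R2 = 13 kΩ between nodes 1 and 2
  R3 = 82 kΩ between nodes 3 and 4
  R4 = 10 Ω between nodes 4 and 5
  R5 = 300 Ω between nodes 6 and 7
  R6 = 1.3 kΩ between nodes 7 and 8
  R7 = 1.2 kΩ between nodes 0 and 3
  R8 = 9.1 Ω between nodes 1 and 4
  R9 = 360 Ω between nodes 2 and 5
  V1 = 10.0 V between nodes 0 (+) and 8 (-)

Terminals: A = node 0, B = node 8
Nodal analysis, taking node 8 as the 0 V reference.
Source V1 fixes V_0 = 10 V.
KCL at each unknown node (sum of currents leaving = 0; resistances in Ω):
  Node 1: (V_1 - 10)/39000 + (V_1 - V_2)/13000 + (V_1 - V_4)/9.1 = 0
  Node 2: (V_2 - V_1)/13000 + (V_2 - V_5)/360 = 0
  Node 3: (V_3 - V_4)/82000 + (V_3 - 10)/1200 + (V_3 - V_6)/2.4 = 0
  Node 4: (V_4 - V_3)/82000 + (V_4 - V_5)/10 + (V_4 - V_1)/9.1 + (V_4 - V_7)/5.6 = 0
  Node 5: (V_5 - V_4)/10 + (V_5 - V_2)/360 + (V_5 - 0)/18 = 0
  Node 6: (V_6 - V_7)/300 + (V_6 - V_3)/2.4 = 0
  Node 7: (V_7 - V_6)/300 + (V_7 - 0)/1300 + (V_7 - V_4)/5.6 = 0
Collecting terms (coefficients in siemens):
  0.11·V_1 - 0.00007692·V_2 - 0.1099·V_4 = 0.0002564
  0.002855·V_2 - 0.00007692·V_1 - 0.002778·V_5 = 0
  0.4175·V_3 - 0.0000122·V_4 - 0.4167·V_6 = 0.008333
  0.3885·V_4 - 0.1099·V_1 - 0.0000122·V_3 - 0.1·V_5 - 0.1786·V_7 = 0
  0.1583·V_5 - 0.002778·V_2 - 0.1·V_4 = 0
  0.42·V_6 - 0.4167·V_3 - 0.003333·V_7 = 0
  0.1827·V_7 - 0.1786·V_4 - 0.003333·V_6 = 0
Solving these 7 simultaneous equations (Gaussian elimination) gives:
  V_1 = 0.1869 V, V_2 = 0.1206 V, V_3 = 2.183 V, V_4 = 0.1847 V
  V_5 = 0.1187 V, V_6 = 2.167 V, V_7 = 0.2201 V
The requested potential is V_2 = 0.1206 V.

Final answer: V_2 = 0.1206 V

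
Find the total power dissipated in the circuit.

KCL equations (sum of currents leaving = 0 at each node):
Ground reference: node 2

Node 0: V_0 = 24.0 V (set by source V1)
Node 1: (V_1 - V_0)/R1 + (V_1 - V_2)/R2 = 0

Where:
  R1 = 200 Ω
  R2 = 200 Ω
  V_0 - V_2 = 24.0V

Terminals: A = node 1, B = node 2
Nodal analysis, taking node 2 as the 0 V reference.
Source V1 fixes V_0 = 24 V.
KCL at each unknown node (sum of currents leaving = 0; resistances in Ω):
  Node 1: (V_1 - 24)/200 + (V_1 - 0)/200 = 0
Collecting terms: 0.01 × V_1 = 0.12  =>  V_1 = 12 V
Power in each resistor, P = (ΔV)²/R:
  P_R1 = (24 - 12)²/200 = 0.72 W
  P_R2 = (12 - 0)²/200 = 0.72 W
P_total = P_R1 + P_R2 = 1.44 W

Final answer: 1.44 W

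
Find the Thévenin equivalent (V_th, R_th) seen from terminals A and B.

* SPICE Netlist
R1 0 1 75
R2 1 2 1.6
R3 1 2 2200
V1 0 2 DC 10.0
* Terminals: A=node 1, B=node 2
Step 1 — V_th is the open-circuit voltage V_A - V_B (nothing connected across the terminals).
Nodal analysis, taking node 2 as the 0 V reference.
Source V1 fixes V_0 = 10 V.
KCL at each unknown node (sum of currents leaving = 0; resistances in Ω):
  Node 1: (V_1 - 10)/75 + (V_1 - 0)/1.6 + (V_1 - 0)/2200 = 0
Collecting terms: 0.6388 × V_1 = 0.1333  =>  V_1 = 0.2087 V
V_th = V_1 - V_2 = 0.2087 - 0 = 0.2087 V
Step 2 — R_th: zero the source — replace V1 by a short circuit (node 2 merges into node 0) — and find the resistance seen between A (node 1) and B (node 0).
Reduce the network between node 1 (A) and node 0 (B) by series/parallel combination:
  Rp1 = R1 ‖ R2 ‖ R3 (parallel, all between nodes 0 and 1) = 1/(1/75 + 1/1.6 + 1/2200) = 1.565 Ω
R_th = 1.565 Ω

Final answer: V_th = 0.2087 V, R_th = 1.565 Ω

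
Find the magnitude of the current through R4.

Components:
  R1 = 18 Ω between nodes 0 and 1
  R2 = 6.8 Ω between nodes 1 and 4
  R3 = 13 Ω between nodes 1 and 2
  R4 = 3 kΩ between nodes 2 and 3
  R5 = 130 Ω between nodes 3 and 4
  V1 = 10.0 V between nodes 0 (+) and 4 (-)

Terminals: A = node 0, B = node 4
Nodal analysis, taking node 4 as the 0 V reference.
Source V1 fixes V_0 = 10 V.
KCL at each unknown node (sum of currents leaving = 0; resistances in Ω):
  Node 1: (V_1 - 10)/18 + (V_1 - 0)/6.8 + (V_1 - V_2)/13 = 0
  Node 2: (V_2 - V_1)/13 + (V_2 - V_3)/3000 = 0
  Node 3: (V_3 - V_2)/3000 + (V_3 - 0)/130 = 0
Collecting terms (coefficients in siemens):
  0.2795·V_1 - 0.07692·V_2 = 0.5556
  0.07726·V_2 - 0.07692·V_1 - 0.0003333·V_3 = 0
  0.008026·V_3 - 0.0003333·V_2 = 0
Solving these 3 simultaneous equations (Gaussian elimination) gives:
  V_1 = 2.738 V, V_2 = 2.726 V, V_3 = 0.1132 V
I_R4 = (V_2 - V_3)/R4 = (2.726 - 0.1132)/3000 = 0.000871 A
|I_R4| = 0.000871 A

Final answer: |I_R4| = 0.000871 A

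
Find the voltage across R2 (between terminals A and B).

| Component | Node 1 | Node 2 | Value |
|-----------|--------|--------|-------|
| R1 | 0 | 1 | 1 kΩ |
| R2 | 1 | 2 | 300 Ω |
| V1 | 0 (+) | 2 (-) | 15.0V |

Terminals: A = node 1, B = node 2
R1 and R2 are in series across V1 (node 0 → node 1 → node 2), and the output A–B is taken across R2, so this is a voltage divider.
Series current: I = V1/(R1 + R2) = 15/(1000 + 300) = 15/1300 = 0.01154 A
V_R2 = I × R2 = V1 × R2/(R1 + R2) = 15 × 300/1300 = 3.462 V

Final answer: 3.462 V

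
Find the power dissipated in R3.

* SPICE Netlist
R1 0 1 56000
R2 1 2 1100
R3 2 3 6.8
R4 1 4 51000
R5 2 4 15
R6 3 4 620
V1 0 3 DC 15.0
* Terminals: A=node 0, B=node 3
Nodal analysis, taking node 3 as the 0 V reference.
Source V1 fixes V_0 = 15 V.
KCL at each unknown node (sum of currents leaving = 0; resistances in Ω):
  Node 1: (V_1 - 15)/56000 + (V_1 - V_2)/1100 + (V_1 - V_4)/51000 = 0
  Node 2: (V_2 - V_1)/1100 + (V_2 - 0)/6.8 + (V_2 - V_4)/15 = 0
  Node 4: (V_4 - V_1)/51000 + (V_4 - V_2)/15 + (V_4 - 0)/620 = 0
Collecting terms (coefficients in siemens):
  0.0009466·V_1 - 0.0009091·V_2 - 0.00001961·V_4 = 0.0002679
  0.2146·V_2 - 0.0009091·V_1 - 0.06667·V_4 = 0
  0.0683·V_4 - 0.00001961·V_1 - 0.06667·V_2 = 0
Solving these 3 simultaneous equations (Gaussian elimination) gives:
  V_1 = 0.2847 V, V_2 = 0.001767 V, V_4 = 0.001807 V
I_R3 = (V_2 - V_3)/R3 = (0.001767 - 0)/6.8 = 0.0002599 A
P_R3 = I_R3² × R3 = (0.0002599)² × 6.8 = 0.0000004592 W

Final answer: 4.592e-07 W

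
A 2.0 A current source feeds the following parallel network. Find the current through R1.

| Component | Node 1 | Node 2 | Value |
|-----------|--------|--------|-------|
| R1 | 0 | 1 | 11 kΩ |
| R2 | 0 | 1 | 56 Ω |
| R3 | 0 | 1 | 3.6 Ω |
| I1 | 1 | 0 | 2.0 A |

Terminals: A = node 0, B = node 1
All resistors sit directly between nodes 0 and 1, so they are in parallel and share one voltage V; the full source current 2 A splits among them.
1/R_par = 1/11000 + 1/56 + 1/3.6 = 0.2957 S  =>  R_par = 3.382 Ω
V = I × R_par = 2 × 3.382 = 6.763 V
I_R1 = V/R1 = 6.763/11000 = 0.0006148 A

Final answer: 0.0006148 A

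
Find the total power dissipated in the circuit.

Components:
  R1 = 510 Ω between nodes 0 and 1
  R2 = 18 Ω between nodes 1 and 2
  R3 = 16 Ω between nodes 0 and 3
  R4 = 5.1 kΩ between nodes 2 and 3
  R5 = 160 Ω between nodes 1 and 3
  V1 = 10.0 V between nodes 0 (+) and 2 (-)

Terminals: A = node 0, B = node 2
Nodal analysis, taking node 2 as the 0 V reference.
Source V1 fixes V_0 = 10 V.
KCL at each unknown node (sum of currents leaving = 0; resistances in Ω):
  Node 1: (V_1 - 10)/510 + (V_1 - 0)/18 + (V_1 - V_3)/160 = 0
  Node 3: (V_3 - 10)/16 + (V_3 - 0)/5100 + (V_3 - V_1)/160 = 0
Collecting terms (coefficients in siemens):
  0.06377·V_1 - 0.00625·V_3 = 0.01961
  0.06895·V_3 - 0.00625·V_1 = 0.625
Determinant D = (0.06377)(0.06895) - (-0.00625)(-0.00625) = 0.004357
V_1 = [(0.01961)(0.06895) - (-0.00625)(0.625)]/D = 1.207 V
V_3 = [(0.06377)(0.625) - (0.01961)(-0.00625)]/D = 9.174 V
Power in each resistor, P = (ΔV)²/R:
  P_R1 = (10 - 1.207)²/510 = 0.1516 W
  P_R2 = (1.207 - 0)²/18 = 0.0809 W
  P_R3 = (10 - 9.174)²/16 = 0.0426 W
  P_R4 = (0 - 9.174)²/5100 = 0.0165 W
  P_R5 = (1.207 - 9.174)²/160 = 0.3968 W
P_total = P_R1 + P_R2 + P_R3 + P_R4 + P_R5 = 0.6884 W

Final answer: 0.6884 W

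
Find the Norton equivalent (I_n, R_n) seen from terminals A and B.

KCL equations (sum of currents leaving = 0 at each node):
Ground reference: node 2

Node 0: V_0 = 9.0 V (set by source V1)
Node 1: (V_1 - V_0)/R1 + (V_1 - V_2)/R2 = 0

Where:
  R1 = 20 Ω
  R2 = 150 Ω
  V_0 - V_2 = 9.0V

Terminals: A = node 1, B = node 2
Find the Thévenin equivalent first; then I_n = V_th/R_th and R_n = R_th.
Step 1 — V_th is the open-circuit voltage V_A - V_B (nothing connected across the terminals).
Nodal analysis, taking node 2 as the 0 V reference.
Source V1 fixes V_0 = 9 V.
KCL at each unknown node (sum of currents leaving = 0; resistances in Ω):
  Node 1: (V_1 - 9)/20 + (V_1 - 0)/150 = 0
Collecting terms: 0.05667 × V_1 = 0.45  =>  V_1 = 7.941 V
V_th = V_1 - V_2 = 7.941 - 0 = 7.941 V
Step 2 — R_th: zero the source — replace V1 by a short circuit (node 2 merges into node 0) — and find the resistance seen between A (node 1) and B (node 0).
Reduce the network between node 1 (A) and node 0 (B) by series/parallel combination:
  Rp1 = R1 ‖ R2 (parallel, both between nodes 0 and 1) = 1/(1/20 + 1/150) = 17.65 Ω
R_th = 17.65 Ω
I_n = V_th/R_th = 7.941/17.65 = 0.45 A, and R_n = R_th = 17.65 Ω

Final answer: I_n = 0.45 A, R_n = 17.65 Ω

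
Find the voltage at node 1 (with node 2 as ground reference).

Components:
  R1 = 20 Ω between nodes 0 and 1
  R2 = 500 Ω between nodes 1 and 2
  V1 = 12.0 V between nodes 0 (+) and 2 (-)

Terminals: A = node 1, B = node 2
Nodal analysis, taking node 2 as the 0 V reference.
Source V1 fixes V_0 = 12 V.
KCL at each unknown node (sum of currents leaving = 0; resistances in Ω):
  Node 1: (V_1 - 12)/20 + (V_1 - 0)/500 = 0
Collecting terms: 0.052 × V_1 = 0.6  =>  V_1 = 11.54 V
The requested potential is V_1 = 11.54 V.

Final answer: V_1 = 11.54 V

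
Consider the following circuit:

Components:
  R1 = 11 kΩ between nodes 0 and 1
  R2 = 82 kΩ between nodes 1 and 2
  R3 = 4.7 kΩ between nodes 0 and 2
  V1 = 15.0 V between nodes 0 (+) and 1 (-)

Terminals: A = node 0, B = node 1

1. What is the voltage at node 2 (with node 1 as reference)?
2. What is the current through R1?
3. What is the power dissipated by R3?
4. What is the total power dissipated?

Nodal analysis, taking node 1 as the 0 V reference.
Source V1 fixes V_0 = 15 V.
KCL at each unknown node (sum of currents leaving = 0; resistances in Ω):
  Node 2: (V_2 - 0)/82000 + (V_2 - 15)/4700 = 0
Collecting terms: 0.000225 × V_2 = 0.003191  =>  V_2 = 14.19 V
Part 1:
  Read off the nodal solution: V_2 = 14.19 V
Part 2:
  I_R1 = (V_0 - V_1)/R1 = (15 - 0)/11000 = 0.001364 A
  Magnitude: I_R1 = 0.001364 A
Part 3:
  I_R3 = (V_0 - V_2)/R3 = (15 - 14.19)/4700 = 0.000173 A
  P_R3 = I_R3² × R3 = (0.000173)² × 4700 = 0.0001407 W
Part 4:
  Power in each resistor, P = (ΔV)²/R:
    P_R1 = (15 - 0)²/11000 = 0.02045 W
    P_R2 = (0 - 14.19)²/82000 = 0.002454 W
    P_R3 = (15 - 14.19)²/4700 = 0.0001407 W
  P_total = P_R1 + P_R2 + P_R3 = 0.02305 W

Final answers:
1. V_2 = 14.19 V
2. I_R1 = 0.001364 A
3. P_R3 = 0.0001407 W
4. P_total = 0.02305 W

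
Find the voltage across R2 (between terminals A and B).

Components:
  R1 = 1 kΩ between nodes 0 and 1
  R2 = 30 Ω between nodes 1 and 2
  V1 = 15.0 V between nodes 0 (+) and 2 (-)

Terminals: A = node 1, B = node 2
R1 and R2 are in series across V1 (node 0 → node 1 → node 2), and the output A–B is taken across R2, so this is a voltage divider.
Series current: I = V1/(R1 + R2) = 15/(1000 + 30) = 15/1030 = 0.01456 A
V_R2 = I × R2 = V1 × R2/(R1 + R2) = 15 × 30/1030 = 0.4369 V

Final answer: 0.4369 V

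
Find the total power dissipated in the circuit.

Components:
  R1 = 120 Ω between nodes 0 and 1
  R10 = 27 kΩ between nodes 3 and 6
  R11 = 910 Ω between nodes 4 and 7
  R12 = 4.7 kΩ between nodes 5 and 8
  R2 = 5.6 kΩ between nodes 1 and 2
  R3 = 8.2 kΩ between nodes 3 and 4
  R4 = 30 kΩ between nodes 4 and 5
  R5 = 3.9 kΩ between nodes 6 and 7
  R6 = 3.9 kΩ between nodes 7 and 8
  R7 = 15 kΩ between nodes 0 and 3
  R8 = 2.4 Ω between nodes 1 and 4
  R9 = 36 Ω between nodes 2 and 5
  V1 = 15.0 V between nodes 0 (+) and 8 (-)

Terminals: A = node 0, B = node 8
Nodal analysis, taking node 8 as the 0 V reference.
Source V1 fixes V_0 = 15 V.
KCL at each unknown node (sum of currents leaving = 0; resistances in Ω):
  Node 1: (V_1 - 15)/120 + (V_1 - V_2)/5600 + (V_1 - V_4)/2.4 = 0
  Node 2: (V_2 - V_1)/5600 + (V_2 - V_5)/36 = 0
  Node 3: (V_3 - V_4)/8200 + (V_3 - 15)/15000 + (V_3 - V_6)/27000 = 0
  Node 4: (V_4 - V_3)/8200 + (V_4 - V_5)/30000 + (V_4 - V_1)/2.4 + (V_4 - V_7)/910 = 0
  Node 5: (V_5 - V_4)/30000 + (V_5 - V_2)/36 + (V_5 - 0)/4700 = 0
  Node 6: (V_6 - V_7)/3900 + (V_6 - V_3)/27000 = 0
  Node 7: (V_7 - V_6)/3900 + (V_7 - 0)/3900 + (V_7 - V_4)/910 = 0
Collecting terms (coefficients in siemens):
  0.4252·V_1 - 0.0001786·V_2 - 0.4167·V_4 = 0.125
  0.02796·V_2 - 0.0001786·V_1 - 0.02778·V_5 = 0
  0.0002257·V_3 - 0.000122·V_4 - 0.00003704·V_6 = 0.001
  0.4179·V_4 - 0.4167·V_1 - 0.000122·V_3 - 0.00003333·V_5 - 0.001099·V_7 = 0
  0.02802·V_5 - 0.02778·V_2 - 0.00003333·V_4 = 0
  0.0002934·V_6 - 0.00003704·V_3 - 0.0002564·V_7 = 0
  0.001612·V_7 - 0.001099·V_4 - 0.0002564·V_6 = 0
Solving these 7 simultaneous equations (Gaussian elimination) gives:
  V_1 = 14.46 V, V_2 = 7.242 V, V_3 = 14.23 V, V_4 = 14.45 V
  V_5 = 7.195 V, V_6 = 12.09 V, V_7 = 11.78 V
Power in each resistor, P = (ΔV)²/R:
  P_R1 = (15 - 14.46)²/120 = 0.002429 W
  P_R2 = (14.46 - 7.242)²/5600 = 0.009305 W
  P_R3 = (14.23 - 14.45)²/8200 = 0.000006266 W
  P_R4 = (14.45 - 7.195)²/30000 = 0.001756 W
  P_R5 = (12.09 - 11.78)²/3900 = 0.0000245 W
  P_R6 = (11.78 - 0)²/3900 = 0.03556 W
  P_R7 = (15 - 14.23)²/15000 = 0.00003996 W
  P_R8 = (14.46 - 14.45)²/2.4 = 0.00002473 W
  P_R9 = (7.242 - 7.195)²/36 = 0.00005982 W
  P_R10 = (14.23 - 12.09)²/27000 = 0.0001696 W
  P_R11 = (14.45 - 11.78)²/910 = 0.007868 W
  P_R12 = (7.195 - 0)²/4700 = 0.01102 W
P_total = P_R1 + P_R2 + P_R3 + P_R4 + P_R5 + P_R6 + P_R7 + P_R8 + P_R9 + P_R10 + P_R11 + P_R12 = 0.06826 W

Final answer: 0.06826 W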